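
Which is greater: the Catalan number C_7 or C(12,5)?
C(12,5)

C_7 = C(14,7)/(7+1) = 3,432/8 = 429; C(12,5) = 792.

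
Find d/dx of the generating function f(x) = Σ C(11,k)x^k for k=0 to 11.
Σ k·C(11,k)x^(k-1) for k=1 to 11

Reasoning: Term-by-term differentiation gives Σ k·C(11,k)x^{k-1} for k=1 to 11.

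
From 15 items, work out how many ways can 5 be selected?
3,003

Reasoning: C(15,5) = 15! / (5! × (15-5)!)
         = 15! / (5! × 10!)
         = 3,003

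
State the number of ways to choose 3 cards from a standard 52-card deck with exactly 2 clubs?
3,042

Solution: 13 clubs and 39 non-clubs: C(13,2) × C(39,1) = 78 × 39 = 3,042.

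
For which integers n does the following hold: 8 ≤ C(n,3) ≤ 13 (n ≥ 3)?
5

Working:
C(4,3)=4; C(5,3)=10; C(6,3)=20. So valid n = 5.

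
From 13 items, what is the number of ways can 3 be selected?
286
C(13,3) = 13! / (3! × (13-3)!)
         = 13! / (3! × 10!)
         = 286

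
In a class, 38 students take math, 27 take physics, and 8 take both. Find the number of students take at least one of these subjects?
57

Solution: |A∪B| = |A|+|B|-|A∩B| = 38+27-8 = 57.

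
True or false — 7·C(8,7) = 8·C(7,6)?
True
Absorption identity k·C(n,k) = n·C(n-1,k-1). LHS = 7·8 = 56; RHS = 8·7 = 56.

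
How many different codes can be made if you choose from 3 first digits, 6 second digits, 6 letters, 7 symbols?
By the multiplication principle: 3 × 6 × 6 × 7 = 756.

Answer: 756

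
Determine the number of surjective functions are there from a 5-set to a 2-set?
30

Reasoning: Onto functions = 2! × S(5,2)
First compute S(5,2) via recurrence:
Using the Stirling recurrence: S(n,k) = k·S(n-1,k) + S(n-1,k-1)
S(5,2) = 2·S(4,2) + S(4,1)
         = 2·7 + 1
         = 14 + 1
         = 15
Then: 2 × 15 = 30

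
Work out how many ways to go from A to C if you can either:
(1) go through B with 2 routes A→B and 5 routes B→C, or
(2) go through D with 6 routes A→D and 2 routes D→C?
22

Route via B: 2×5=10. Route via D: 6×2=12. Total: 22.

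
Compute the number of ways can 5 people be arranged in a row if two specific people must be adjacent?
48
Treat pair as unit: (5-1)! arrangements × 2 internal orders = 48.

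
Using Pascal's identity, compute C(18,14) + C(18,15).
3,876

Solution: C(18,14) + C(18,15) = C(19,15) = 3,876.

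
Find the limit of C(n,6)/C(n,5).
C(n,6)/C(n,5) = (n-5)/6 → ∞ as n → ∞.
Final answer: ∞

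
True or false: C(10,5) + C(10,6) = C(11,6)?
True

Explanation: Pascal's identity C(n,k) + C(n,k+1) = C(n+1,k+1): 252 + 210 = 462 = C(11,6).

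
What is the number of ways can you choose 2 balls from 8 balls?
C(8,2) = 8! / (2! × (8-2)!)
         = 8! / (2! × 6!)
         = 28
Final answer: 28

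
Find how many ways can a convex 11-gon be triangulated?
4,862

Using the Catalan number formula: C_n = C(2n, n) / (n+1)
C_9 = C(18, 9) / (9+1)
     = 48620 / 10
     = 4,862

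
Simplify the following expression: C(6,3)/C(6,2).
C(n,k+1)/C(n,k) = (n−k)/(k+1). Here (6−2)/(2+1) = 4/3 = 4/3.
Final answer: 4/3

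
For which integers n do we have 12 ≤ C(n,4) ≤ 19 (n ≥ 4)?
6

Reasoning: C(5,4)=5; C(6,4)=15; C(7,4)=35. So valid n = 6.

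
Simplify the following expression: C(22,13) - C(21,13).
293,930

C(22,13) - C(21,13) = C(21,12) = 293,930.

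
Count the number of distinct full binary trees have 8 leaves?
429
Using the Catalan number formula: C_n = C(2n, n) / (n+1)
C_7 = C(14, 7) / (7+1)
     = 3432 / 8
     = 429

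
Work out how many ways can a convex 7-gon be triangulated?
Using the Catalan number formula: C_n = C(2n, n) / (n+1)
C_5 = C(10, 5) / (5+1)
     = 252 / 6
     = 42

Answer: 42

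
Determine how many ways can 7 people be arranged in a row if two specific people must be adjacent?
Treat pair as unit: (7-1)! arrangements × 2 internal orders = 1,440.
Final answer: 1,440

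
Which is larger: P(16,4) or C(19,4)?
P(16,4)
P(16,4)=43,680, C(19,4)=3,876.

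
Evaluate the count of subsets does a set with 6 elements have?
64

Working:
Each element can be included or excluded: 2^6 = 64.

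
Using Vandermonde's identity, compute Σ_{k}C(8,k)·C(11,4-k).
3,876
= C(8+11,4) = C(19,4) = 3,876.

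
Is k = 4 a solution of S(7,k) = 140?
No
S(7,4) = 4·S(6,4) + S(6,3) = 4·65 + 90 = 350, which does not equal 140.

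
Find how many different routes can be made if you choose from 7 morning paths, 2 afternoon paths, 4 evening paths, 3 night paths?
168

By the multiplication principle: 7 × 2 × 4 × 3 = 168.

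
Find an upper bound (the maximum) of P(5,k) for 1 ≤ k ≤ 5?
120

Reasoning: P(5,k) increases in k, so maximum at k = 5: 5! = 120.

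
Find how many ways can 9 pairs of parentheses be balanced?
4,862

Solution: Using the Catalan number formula: C_n = C(2n, n) / (n+1)
C_9 = C(18, 9) / (9+1)
     = 48620 / 10
     = 4,862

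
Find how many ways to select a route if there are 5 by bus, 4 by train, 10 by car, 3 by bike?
By the addition principle: 5 + 4 + 10 + 3 = 22.
Final answer: 22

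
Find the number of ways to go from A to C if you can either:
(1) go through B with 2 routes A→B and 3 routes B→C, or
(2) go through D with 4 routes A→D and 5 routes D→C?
26

Explanation: Route via B: 2×3=6. Route via D: 4×5=20. Total: 26.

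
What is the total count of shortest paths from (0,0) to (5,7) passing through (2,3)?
350

Solution: To (2,3): C(5,2)=10. From there: C(7,3)=35. Total: 350.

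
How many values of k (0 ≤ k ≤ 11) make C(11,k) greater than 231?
Row 11 is unimodal and symmetric about k=11/2. C(11,3)=165 ≤ 231; C(11,4)=330 > 231; by symmetry C(11,k) > 231 for k = 4..7. That's 7 - 4 + 1 = 4 values.

Answer: 4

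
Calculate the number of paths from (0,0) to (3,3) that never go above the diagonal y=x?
Counted by the Catalan number C_3: C_3 = C(6,3)/(3+1) = 20/4 = 5.

Answer: 5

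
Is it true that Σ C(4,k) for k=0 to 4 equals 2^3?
Binomial theorem: Σ C(4,k) = (1+1)^4 = 2^4 = 16; RHS 2^3 = 8.

Answer: False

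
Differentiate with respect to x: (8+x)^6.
6(8+x)^5

Reasoning: Using the power rule: d/dx (8+x)^6 = 6(8+x)^{5}.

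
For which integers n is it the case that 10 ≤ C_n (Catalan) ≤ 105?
4, 5
C_3=5; C_4=14; C_5=42; C_6=132. So valid n = 4, 5.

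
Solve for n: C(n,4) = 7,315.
22

Solution: C(n,4) = n(n−1)(n−2)(n−3)/4! is increasing in n, and n(n−1)(n−2)(n−3) = 4!·7,315 = 175,560 ≈ (n−1.5)^4 gives n ≈ 22.0. Check: C(20,4) = 4,845, C(21,4) = 5,985, C(22,4) = 7,315 ✓. So n = 22.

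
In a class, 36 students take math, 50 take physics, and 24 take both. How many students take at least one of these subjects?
62
|A∪B| = |A|+|B|-|A∩B| = 36+50-24 = 62.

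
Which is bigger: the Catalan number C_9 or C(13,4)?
C_9 = C(18,9)/(9+1) = 48,620/10 = 4,862; C(13,4) = 715.
Final answer: C_9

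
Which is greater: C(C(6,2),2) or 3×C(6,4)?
C(C(6,2),2)

C(C(6,2),2)=105, 3×C(6,4)=45.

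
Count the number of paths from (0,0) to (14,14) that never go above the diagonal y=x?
2,674,440

Reasoning: Counted by the Catalan number C_14: C_14 = C(28,14)/(14+1) = 40,116,600/15 = 2,674,440.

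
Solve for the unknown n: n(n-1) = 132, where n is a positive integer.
12

n² − n − 132 = 0, so n = (1 ± √(1 + 4·132))/2 = (1 ± √529)/2 = (1 ± 23)/2, i.e. n = 12 or n = -11. Taking the positive root, n = 12 (check: 12×11 = 132).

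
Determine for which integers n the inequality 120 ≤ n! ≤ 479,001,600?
5, 6, 7, 8, 9, 10, 11, 12
n! is strictly increasing; 5! = 120 and 12! = 479,001,600, so valid n = 5, 6, 7, 8, 9, 10, 11, 12.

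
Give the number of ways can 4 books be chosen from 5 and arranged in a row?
120

Reasoning: P(5,4) = 5!/(5-4)! = 120.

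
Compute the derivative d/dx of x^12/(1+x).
(12x^11(1+x) - x^12)/(1+x)²
Quotient rule: [12x^{11}(1+x) - x^12]/(1+x)².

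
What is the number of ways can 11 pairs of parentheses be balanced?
Using the Catalan number formula: C_n = C(2n, n) / (n+1)
C_11 = C(22, 11) / (11+1)
     = 705432 / 12
     = 58,786
Final answer: 58,786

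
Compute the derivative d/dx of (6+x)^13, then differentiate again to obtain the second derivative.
156(6+x)^11

Explanation: First derivative: 13(6+x)^{12}. Second derivative: 13·12·(6+x)^{11} = 156(6+x)^{11}.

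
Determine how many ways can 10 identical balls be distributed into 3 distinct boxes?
66

Solution: C(10+3-1, 3-1) = C(12, 2) = 66.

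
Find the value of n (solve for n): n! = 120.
5

Explanation: n! is strictly increasing. 3! = 6, 4! = 24, 5! = 120 ✓. So n = 5.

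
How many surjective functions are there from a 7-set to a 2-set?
126

Solution: Onto functions = 2! × S(7,2)
First compute S(7,2) via recurrence:
Using the Stirling recurrence: S(n,k) = k·S(n-1,k) + S(n-1,k-1)
S(7,2) = 2·S(6,2) + S(6,1)
         = 2·31 + 1
         = 62 + 1
         = 63
Then: 2 × 63 = 126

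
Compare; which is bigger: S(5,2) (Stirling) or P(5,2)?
S(5,2) = 2·S(4,2) + S(4,1) = 2·7 + 1 = 15; P(5,2) = 20.

Answer: P(5,2)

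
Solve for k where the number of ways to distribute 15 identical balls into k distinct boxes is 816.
4

Reasoning: Stars and bars: the count is C(15+k−1, k−1), increasing in k. k=2: C(16,1) = 16, k=3: C(17,2) = 136, k=4: C(18,3) = 816 ✓. So k = 4.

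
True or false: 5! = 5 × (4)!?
True

Explanation: By definition n! = n × (n-1)!, so 5! = 5 × 4!.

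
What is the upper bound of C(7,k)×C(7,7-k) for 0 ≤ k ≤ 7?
1,225
C(7,k)·C(7,7-k) = C(7,k)², maximised at the centre k = 3: C(7,3)² = 1,225.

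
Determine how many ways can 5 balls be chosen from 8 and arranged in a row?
P(8,5) = 8!/(8-5)! = 6,720.
Final answer: 6,720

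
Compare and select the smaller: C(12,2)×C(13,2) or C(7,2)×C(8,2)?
C(12,2)×C(13,2)=5,148, C(7,2)×C(8,2)=588.

Answer: C(7,2)×C(8,2)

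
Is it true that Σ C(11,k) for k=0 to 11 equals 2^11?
Binomial theorem: Σ C(11,k) = (1+1)^11 = 2^11 = 2,048; RHS 2^11 = 2,048.

Answer: True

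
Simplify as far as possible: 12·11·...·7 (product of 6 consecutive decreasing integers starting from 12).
This is P(12,6) = 12!/(6)! = 665,280.
Final answer: 665,280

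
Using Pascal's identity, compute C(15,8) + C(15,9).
11,440
C(15,8) + C(15,9) = C(16,9) = 11,440.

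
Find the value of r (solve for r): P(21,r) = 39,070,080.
6

P(21,r) = 21·20·…·(21−r+1), a product of r factors. Multiplying down from 21: 21 = 21; 21·20 = 420; 21·20·19 = 7,980; 21·20·19·18 = 143,640; 21·20·19·18·17 = 2,441,880; 21·20·19·18·17·16 = 39,070,080 ✓ (6 factors). So r = 6.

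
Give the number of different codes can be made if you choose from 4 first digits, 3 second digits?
12

Solution: By the multiplication principle: 4 × 3 = 12.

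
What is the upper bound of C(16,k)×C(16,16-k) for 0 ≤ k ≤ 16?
C(16,k)·C(16,16-k) = C(16,k)², maximised at the centre k = 8: C(16,8)² = 165,636,900.

Answer: 165,636,900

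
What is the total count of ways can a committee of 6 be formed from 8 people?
C(8,6) = 8! / (6! × (8-6)!)
         = 8! / (6! × 2!)
         = 28
Final answer: 28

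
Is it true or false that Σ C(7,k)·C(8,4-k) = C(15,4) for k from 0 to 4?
True

Vandermonde's identity gives C(15,4) = 1,365; RHS C(15,4) = 1,365.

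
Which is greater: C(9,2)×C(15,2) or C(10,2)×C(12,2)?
C(9,2)×C(15,2)=3,780, C(10,2)×C(12,2)=2,970.

Answer: C(9,2)×C(15,2)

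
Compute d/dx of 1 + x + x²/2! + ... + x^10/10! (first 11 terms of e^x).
1 + x + x²/2! + ... + x^9/9!

Reasoning: Differentiating term by term gives the first 10 terms of e^x.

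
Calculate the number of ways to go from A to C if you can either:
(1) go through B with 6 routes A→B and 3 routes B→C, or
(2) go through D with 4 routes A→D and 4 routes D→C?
34

Route via B: 6×3=18. Route via D: 4×4=16. Total: 34.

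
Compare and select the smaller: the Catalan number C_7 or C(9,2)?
C_7 = C(14,7)/(7+1) = 3,432/8 = 429; C(9,2) = 36.

Answer: C(9,2)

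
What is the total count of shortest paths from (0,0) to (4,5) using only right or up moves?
126
Choose 4 rights from 9 moves: C(9,4) = 126.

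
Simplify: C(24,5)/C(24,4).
4

Reasoning: C(n,k+1)/C(n,k) = (n−k)/(k+1). Here (24−4)/(4+1) = 20/5 = 4.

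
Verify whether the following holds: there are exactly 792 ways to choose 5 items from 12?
C(12,5) = 792.

Answer: True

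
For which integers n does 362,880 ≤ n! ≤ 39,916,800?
9, 10, 11

Reasoning: n! is strictly increasing; 9! = 362,880 and 11! = 39,916,800, so valid n = 9, 10, 11.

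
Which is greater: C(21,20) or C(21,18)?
C(21,18)

Reasoning: C(21,20)=21, C(21,18)=1,330.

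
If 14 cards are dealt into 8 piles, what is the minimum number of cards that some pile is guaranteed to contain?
Pigeonhole: ⌈14/8⌉ = 2.
Final answer: 2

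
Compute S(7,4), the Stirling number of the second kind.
350

Explanation: Using the Stirling recurrence: S(n,k) = k·S(n-1,k) + S(n-1,k-1)
S(7,4) = 4·S(6,4) + S(6,3)
         = 4·65 + 90
         = 260 + 90
         = 350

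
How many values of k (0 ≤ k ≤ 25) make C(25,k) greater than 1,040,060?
10

Explanation: Row 25 is unimodal and symmetric about k=25/2. C(25,7)=480,700 ≤ 1,040,060; C(25,8)=1,081,575 > 1,040,060; by symmetry C(25,k) > 1,040,060 for k = 8..17. That's 17 - 8 + 1 = 10 values.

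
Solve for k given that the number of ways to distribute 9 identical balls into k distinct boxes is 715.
5

Working:
Stars and bars: the count is C(9+k−1, k−1), increasing in k. k=3: C(11,2) = 55, k=4: C(12,3) = 220, k=5: C(13,4) = 715 ✓. So k = 5.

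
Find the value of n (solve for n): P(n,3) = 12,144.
24
P(n,3) = n(n−1)(n−2) is increasing in n; n(n−1)(n−2) ≈ (n−1)^3 = 12,144 gives n ≈ 24.0. Check: P(22,3) = 9,240, P(23,3) = 10,626, P(24,3) = 12,144 ✓. So n = 24.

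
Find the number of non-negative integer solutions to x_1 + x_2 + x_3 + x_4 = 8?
165

Solution: C(8+4-1, 4-1) = 165.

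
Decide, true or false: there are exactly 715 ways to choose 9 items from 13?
True
C(13,9) = 715.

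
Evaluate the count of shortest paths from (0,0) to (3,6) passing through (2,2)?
To (2,2): C(4,2)=6. From there: C(5,1)=5. Total: 30.
Final answer: 30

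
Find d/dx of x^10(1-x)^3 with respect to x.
Product rule: 10x^{9}(1-x)^{3} + x^10·(-3)(1-x)^{2}.
Final answer: 10x^9(1-x)^3 - 3x^10(1-x)^2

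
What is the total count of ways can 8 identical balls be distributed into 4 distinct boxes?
165

Reasoning: C(8+4-1, 4-1) = C(11, 3) = 165.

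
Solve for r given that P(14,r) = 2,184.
3

P(14,r) = 14·13·…·(14−r+1), a product of r factors. Multiplying down from 14: 14 = 14; 14·13 = 182; 14·13·12 = 2,184 ✓ (3 factors). So r = 3.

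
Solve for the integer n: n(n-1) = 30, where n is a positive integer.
6

Reasoning: n² − n − 30 = 0, so n = (1 ± √(1 + 4·30))/2 = (1 ± √121)/2 = (1 ± 11)/2, i.e. n = 6 or n = -5. Taking the positive root, n = 6 (check: 6×5 = 30).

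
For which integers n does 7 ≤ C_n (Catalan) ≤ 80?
4, 5
C_3=5; C_4=14; C_5=42; C_6=132. So valid n = 4, 5.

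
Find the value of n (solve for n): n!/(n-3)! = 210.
7

n!/(n-3)! = n×(n-1)×(n-2), a product of 3 consecutive integers ≈ (n−1)^3. 210^(1/3) + 1 ≈ 6.9; check n = 7: 7×6×5 = 210 ✓. So n = 7.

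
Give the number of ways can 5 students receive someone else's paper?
44

Solution: Using D(n) = (n-1)[D(n-1) + D(n-2)]:
D(5) = (5-1) × [D(4) + D(3)]
      = 4 × [9 + 2]
      = 4 × 11
      = 44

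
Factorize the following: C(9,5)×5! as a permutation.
P(9,5)

Solution: C(9,5)×5! = [9!/(5!(4)!)]×5! = 9!/(4)! = P(9,5) = 15,120.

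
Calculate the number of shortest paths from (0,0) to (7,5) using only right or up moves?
792
Choose 7 rights from 12 moves: C(12,7) = 792.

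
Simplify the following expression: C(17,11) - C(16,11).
8,008

C(17,11) - C(16,11) = C(16,10) = 8,008.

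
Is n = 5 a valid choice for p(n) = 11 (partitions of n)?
No

Pentagonal recurrence p(n) = p(n−1) + p(n−2) − p(n−5) − p(n−7) + …: p(5) = p(4) + p(3) − p(0) = 5 + 3 − 1 = 7, which does not equal 11.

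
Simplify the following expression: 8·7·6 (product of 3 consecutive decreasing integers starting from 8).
336

Working:
This is P(8,3) = 8!/(5)! = 336.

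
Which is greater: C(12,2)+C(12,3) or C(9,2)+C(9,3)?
First=286, Second=120.

Answer: C(12,2)+C(12,3)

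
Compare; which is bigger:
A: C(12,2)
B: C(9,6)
B

A=C(12,2)=66, B=C(9,6)=84.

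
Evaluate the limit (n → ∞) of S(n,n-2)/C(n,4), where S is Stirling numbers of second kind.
3
The leading term of S(n,n-2) as a polynomial in n is (3)!!·C(n,4), so the ratio → (3)!! = 3.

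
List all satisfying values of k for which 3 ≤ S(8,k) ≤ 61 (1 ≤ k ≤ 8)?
7

S(8,1)=1; S(8,2)=127; S(8,3)=966; S(8,4)=1,701; S(8,5)=1,050; S(8,6)=266; S(8,7)=28; S(8,8)=1. So valid k = 7.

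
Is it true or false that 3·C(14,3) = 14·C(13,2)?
True

Reasoning: Absorption identity k·C(n,k) = n·C(n-1,k-1). LHS = 3·364 = 1,092; RHS = 14·78 = 1,092.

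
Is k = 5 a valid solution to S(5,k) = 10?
S(5,5) = 5·S(4,5) + S(4,4) = 5·0 + 1 = 1, which does not equal 10.
Final answer: No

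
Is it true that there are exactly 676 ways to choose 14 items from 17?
False
C(17,14) = 680 ≠ 676.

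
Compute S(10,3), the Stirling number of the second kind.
9,330

Using the Stirling recurrence: S(n,k) = k·S(n-1,k) + S(n-1,k-1)
S(10,3) = 3·S(9,3) + S(9,2)
         = 3·3025 + 255
         = 9075 + 255
         = 9,330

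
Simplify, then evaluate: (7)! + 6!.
5,760

Explanation: (7)! + 6! = (7)·6! + 6! = (7+1)·6! = 8·6! = 5,760.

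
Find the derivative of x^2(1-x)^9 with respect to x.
2x^1(1-x)^9 - 9x^2(1-x)^8

Working:
Product rule: 2x^{1}(1-x)^{9} + x^2·(-9)(1-x)^{8}.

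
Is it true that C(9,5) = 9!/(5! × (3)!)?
False

The correct denominator is 5!×4!, giving C(9,5) = 126; the stated RHS is 9!/(5!×3!) = 504 ≠ 126, so the statement does not hold.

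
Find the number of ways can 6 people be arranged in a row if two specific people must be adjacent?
240

Solution: Treat pair as unit: (6-1)! arrangements × 2 internal orders = 240.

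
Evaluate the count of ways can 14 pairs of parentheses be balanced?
2,674,440

Reasoning: Using the Catalan number formula: C_n = C(2n, n) / (n+1)
C_14 = C(28, 14) / (14+1)
     = 40116600 / 15
     = 2,674,440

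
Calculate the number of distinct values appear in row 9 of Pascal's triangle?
5
Row 9 has entries C(9,0)..C(9,9); by symmetry C(9,k)=C(9,9-k), giving 5 distinct values.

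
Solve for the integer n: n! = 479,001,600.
12

Working:
n! is strictly increasing. 10! = 3,628,800, 11! = 39,916,800, 12! = 479,001,600 ✓. So n = 12.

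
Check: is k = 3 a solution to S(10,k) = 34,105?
No

S(10,3) = 3·S(9,3) + S(9,2) = 3·3,025 + 255 = 9,330, which does not equal 34,105.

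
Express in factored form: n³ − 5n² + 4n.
n(n − 1)(n − 4)

Reasoning: n³ − 5n² + 4n = n(n² − 5n + 4) = n(n − 1)(n − 4).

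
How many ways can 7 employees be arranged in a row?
Arrangements of 7 distinct objects: 7! = 5,040.
Final answer: 5,040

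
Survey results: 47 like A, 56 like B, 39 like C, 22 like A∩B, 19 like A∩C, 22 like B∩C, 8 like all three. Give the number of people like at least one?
|A∪B∪C| = 47+56+39-22-19-22+8 = 87.
Final answer: 87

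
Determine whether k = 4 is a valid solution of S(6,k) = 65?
Yes
S(6,4) = 4·S(5,4) + S(5,3) = 4·10 + 25 = 65, which equals 65.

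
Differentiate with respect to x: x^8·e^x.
(8x^7 + x^8)e^x

Product rule: d/dx[x^8]·e^x + x^8·d/dx[e^x] = 8x^{7}e^x + x^8e^x.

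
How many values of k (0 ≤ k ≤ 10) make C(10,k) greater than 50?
5

Working:
Row 10 is unimodal and symmetric about k=10/2. C(10,2)=45 ≤ 50; C(10,3)=120 > 50; by symmetry C(10,k) > 50 for k = 3..7. That's 7 - 3 + 1 = 5 values.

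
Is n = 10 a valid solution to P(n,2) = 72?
No

P(10,2) = 10·9 = 90, which does not equal 72.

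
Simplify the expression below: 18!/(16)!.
306

Solution: This equals 18×17 = 306.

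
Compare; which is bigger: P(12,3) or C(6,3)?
P(12,3)=1,320, C(6,3)=20.
Final answer: P(12,3)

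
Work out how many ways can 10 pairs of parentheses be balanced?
16,796

Solution: Using the Catalan number formula: C_n = C(2n, n) / (n+1)
C_10 = C(20, 10) / (10+1)
     = 184756 / 11
     = 16,796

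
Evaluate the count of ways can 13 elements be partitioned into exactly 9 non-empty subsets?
359,502

This equals S(13,9), the Stirling number of the 2nd kind.
Using the Stirling recurrence: S(n,k) = k·S(n-1,k) + S(n-1,k-1)
S(13,9) = 9·S(12,9) + S(12,8)
         = 9·22275 + 159027
         = 200475 + 159027
         = 359,502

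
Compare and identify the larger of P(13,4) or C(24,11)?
C(24,11)

Solution: P(13,4)=17,160, C(24,11)=2,496,144.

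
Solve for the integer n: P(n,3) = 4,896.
P(n,3) = n(n−1)(n−2) is increasing in n; n(n−1)(n−2) ≈ (n−1)^3 = 4,896 gives n ≈ 18.0. Check: P(16,3) = 3,360, P(17,3) = 4,080, P(18,3) = 4,896 ✓. So n = 18.

Answer: 18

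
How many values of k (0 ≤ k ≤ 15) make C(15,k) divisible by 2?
0
Checking C(15,k) mod 2 for k = 0..15: none are divisible by 2. Count = 0.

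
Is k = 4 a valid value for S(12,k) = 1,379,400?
S(12,4) = 4·S(11,4) + S(11,3) = 4·145,750 + 28,501 = 611,501, which does not equal 1,379,400.

Answer: No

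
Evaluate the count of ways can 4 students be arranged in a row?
24

Explanation: Arrangements of 4 distinct objects: 4! = 24.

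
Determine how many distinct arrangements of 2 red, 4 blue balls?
15

Solution: Multinomial: 6!/(2! × 4!) = 15.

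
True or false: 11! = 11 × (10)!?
True

By definition n! = n × (n-1)!, so 11! = 11 × 10!.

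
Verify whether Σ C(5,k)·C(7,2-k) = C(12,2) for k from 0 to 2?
Vandermonde's identity gives C(12,2) = 66; RHS C(12,2) = 66.
Final answer: True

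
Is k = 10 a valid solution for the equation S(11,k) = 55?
Yes
S(11,10) = 10·S(10,10) + S(10,9) = 10·1 + 45 = 55, which equals 55.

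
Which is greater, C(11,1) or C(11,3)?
C(11,3)

Working:
C(11,1)=11, C(11,3)=165.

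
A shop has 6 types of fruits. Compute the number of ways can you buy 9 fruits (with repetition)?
2,002
Stars and bars: C(9+6-1, 9) = C(14, 9) = 2,002.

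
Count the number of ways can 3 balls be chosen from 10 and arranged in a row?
720

Explanation: P(10,3) = 10!/(10-3)! = 720.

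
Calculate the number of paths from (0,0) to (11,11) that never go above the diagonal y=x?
58,786

Counted by the Catalan number C_11: C_11 = C(22,11)/(11+1) = 705,432/12 = 58,786.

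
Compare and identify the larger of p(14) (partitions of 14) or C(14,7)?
C(14,7)

Reasoning: Pentagonal recurrence p(n) = p(n−1) + p(n−2) − p(n−5) − p(n−7) + …: p(14) = p(13) + p(12) − p(9) − p(7) + p(2) = 101 + 77 − 30 − 15 + 2 = 135; C(14,7) = 3,432.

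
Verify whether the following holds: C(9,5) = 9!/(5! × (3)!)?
False

Explanation: The correct denominator is 5!×4!, giving C(9,5) = 126; the stated RHS is 9!/(5!×3!) = 504 ≠ 126, so the statement does not hold.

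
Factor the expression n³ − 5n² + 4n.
n(n − 1)(n − 4)
n³ − 5n² + 4n = n(n² − 5n + 4) = n(n − 1)(n − 4).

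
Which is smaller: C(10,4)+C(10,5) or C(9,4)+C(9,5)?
C(9,4)+C(9,5)

Reasoning: First=462, Second=252.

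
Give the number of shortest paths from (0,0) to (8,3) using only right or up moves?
165

Solution: Choose 8 rights from 11 moves: C(11,8) = 165.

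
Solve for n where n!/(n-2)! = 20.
5

Working:
n!/(n-2)! = n×(n-1), a product of 2 consecutive integers ≈ (n−0.5)^2. 20^(1/2) + 0.5 ≈ 5.0; check n = 5: 5×4 = 20 ✓. So n = 5.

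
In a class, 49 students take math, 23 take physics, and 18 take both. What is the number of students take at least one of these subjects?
54

Solution: |A∪B| = |A|+|B|-|A∩B| = 49+23-18 = 54.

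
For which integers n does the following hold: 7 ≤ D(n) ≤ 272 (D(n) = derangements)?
Using D(n) = (n−1)[D(n−1) + D(n−2)] with D(1)=0, D(2)=1: D(3)=2; D(4)=9; D(5)=44; D(6)=265; D(7)=1,854. So valid n = 4, 5, 6.

Answer: 4, 5, 6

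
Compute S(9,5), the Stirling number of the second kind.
6,951

Explanation: Using the Stirling recurrence: S(n,k) = k·S(n-1,k) + S(n-1,k-1)
S(9,5) = 5·S(8,5) + S(8,4)
         = 5·1050 + 1701
         = 5250 + 1701
         = 6,951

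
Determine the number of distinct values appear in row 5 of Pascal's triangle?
3
Row 5 has entries C(5,0)..C(5,5); by symmetry C(5,k)=C(5,5-k), giving 3 distinct values.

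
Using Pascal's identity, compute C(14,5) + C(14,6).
5,005
C(14,5) + C(14,6) = C(15,6) = 5,005.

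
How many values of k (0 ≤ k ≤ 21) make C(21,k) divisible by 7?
Checking C(21,k) mod 7 for k = 0..21: divisible at k = 1, 2, 3, 4, 5, 6, 8, 9, 10, 11, 12, 13, 15, 16, 17, 18, 19, 20. That's 18 values.
Final answer: 18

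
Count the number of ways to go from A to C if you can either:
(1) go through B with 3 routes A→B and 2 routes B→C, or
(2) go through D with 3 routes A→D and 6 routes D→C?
24

Working:
Route via B: 3×2=6. Route via D: 3×6=18. Total: 24.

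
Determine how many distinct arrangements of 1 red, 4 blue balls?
5

Reasoning: Multinomial: 5!/(1! × 4!) = 5.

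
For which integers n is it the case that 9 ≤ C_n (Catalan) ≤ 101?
4, 5

Explanation: C_3=5; C_4=14; C_5=42; C_6=132. So valid n = 4, 5.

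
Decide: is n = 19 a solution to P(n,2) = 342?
P(19,2) = 19·18 = 342, which equals 342.

Answer: Yes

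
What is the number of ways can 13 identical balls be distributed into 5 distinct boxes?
2,380

Working:
C(13+5-1, 5-1) = C(17, 4) = 2,380.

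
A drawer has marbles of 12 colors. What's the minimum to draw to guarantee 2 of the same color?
13

Working:
Worst case: 1 of each = 12. One more: 13.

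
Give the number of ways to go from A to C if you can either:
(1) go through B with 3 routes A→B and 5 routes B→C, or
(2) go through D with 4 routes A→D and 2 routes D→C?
Route via B: 3×5=15. Route via D: 4×2=8. Total: 23.

Answer: 23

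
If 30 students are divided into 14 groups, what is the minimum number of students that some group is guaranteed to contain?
3

Solution: Pigeonhole: ⌈30/14⌉ = 3.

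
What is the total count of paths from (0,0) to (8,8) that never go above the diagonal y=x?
1,430

Explanation: Counted by the Catalan number C_8: C_8 = C(16,8)/(8+1) = 12,870/9 = 1,430.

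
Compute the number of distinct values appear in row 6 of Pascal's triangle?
Row 6 has entries C(6,0)..C(6,6); by symmetry C(6,k)=C(6,6-k), giving 4 distinct values.

Answer: 4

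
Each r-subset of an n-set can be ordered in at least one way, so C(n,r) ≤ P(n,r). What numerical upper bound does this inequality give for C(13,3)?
1,716

Solution: P(13,3) = 13·12·11 = 1,716, so C(13,3) ≤ 1,716. (The bound is loose by a factor of 3! = 6: C(13,3) = 1,716/6 = 286.)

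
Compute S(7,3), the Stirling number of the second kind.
301

Solution: Using the Stirling recurrence: S(n,k) = k·S(n-1,k) + S(n-1,k-1)
S(7,3) = 3·S(6,3) + S(6,2)
         = 3·90 + 31
         = 270 + 31
         = 301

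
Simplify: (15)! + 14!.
1,394,852,659,200

Explanation: (15)! + 14! = (15)·14! + 14! = (15+1)·14! = 16·14! = 1,394,852,659,200.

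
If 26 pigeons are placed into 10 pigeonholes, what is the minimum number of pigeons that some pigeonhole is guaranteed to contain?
3
Pigeonhole: ⌈26/10⌉ = 3.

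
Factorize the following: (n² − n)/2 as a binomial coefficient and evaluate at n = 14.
(n² − n)/2 = n(n−1)/2 = C(n,2). At n = 14: C(14,2) = 91.
Final answer: C(n,2); C(14,2) = 91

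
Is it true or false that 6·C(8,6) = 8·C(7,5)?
True

Reasoning: Absorption identity k·C(n,k) = n·C(n-1,k-1). LHS = 6·28 = 168; RHS = 8·21 = 168.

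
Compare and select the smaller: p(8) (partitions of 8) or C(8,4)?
Pentagonal recurrence p(n) = p(n−1) + p(n−2) − p(n−5) − p(n−7) + …: p(8) = p(7) + p(6) − p(3) − p(1) = 15 + 11 − 3 − 1 = 22; C(8,4) = 70.
Final answer: p(8)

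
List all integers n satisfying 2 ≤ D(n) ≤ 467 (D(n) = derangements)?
3, 4, 5, 6

Reasoning: Using D(n) = (n−1)[D(n−1) + D(n−2)] with D(1)=0, D(2)=1: D(2)=1; D(3)=2; D(4)=9; D(5)=44; D(6)=265; D(7)=1,854. So valid n = 3, 4, 5, 6.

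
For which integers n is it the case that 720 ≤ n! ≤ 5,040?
n! is strictly increasing; 6! = 720 and 7! = 5,040, so valid n = 6, 7.

Answer: 6, 7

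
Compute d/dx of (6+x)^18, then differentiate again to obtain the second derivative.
First derivative: 18(6+x)^{17}. Second derivative: 18·17·(6+x)^{16} = 306(6+x)^{16}.
Final answer: 306(6+x)^16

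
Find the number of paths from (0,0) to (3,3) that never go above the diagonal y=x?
5

Working:
Counted by the Catalan number C_3: C_3 = C(6,3)/(3+1) = 20/4 = 5.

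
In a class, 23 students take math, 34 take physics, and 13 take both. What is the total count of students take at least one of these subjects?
44
|A∪B| = |A|+|B|-|A∩B| = 23+34-13 = 44.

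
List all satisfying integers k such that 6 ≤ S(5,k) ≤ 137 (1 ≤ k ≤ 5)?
2, 3, 4

S(5,1)=1; S(5,2)=15; S(5,3)=25; S(5,4)=10; S(5,5)=1. So valid k = 2, 3, 4.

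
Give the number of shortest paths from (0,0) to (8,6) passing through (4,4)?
1,050
To (4,4): C(8,4)=70. From there: C(6,4)=15. Total: 1,050.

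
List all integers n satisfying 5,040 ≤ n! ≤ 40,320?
n! is strictly increasing; 7! = 5,040 and 8! = 40,320, so valid n = 7, 8.
Final answer: 7, 8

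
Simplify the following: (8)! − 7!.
(8)! − 7! = (8)·7! − 7! = (8−1)·7! = 7·7! = 35,280.

Answer: 35,280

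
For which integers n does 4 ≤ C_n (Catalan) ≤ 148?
3, 4, 5, 6

Explanation: C_2=2; C_3=5; C_4=14; C_5=42; C_6=132; C_7=429. So valid n = 3, 4, 5, 6.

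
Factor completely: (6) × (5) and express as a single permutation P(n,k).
P(6,2) = 6!/(4)!

Explanation: Product of 2 consecutive descending integers starting at 6: P(6,2) = 6!/4! = 30.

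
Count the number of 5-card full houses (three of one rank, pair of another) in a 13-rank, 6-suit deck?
46,800

Working:
Triple rank: 13. Triple suits: C(6,3)=20. Pair rank: 12. Pair suits: C(6,2)=15. Total: 46,800.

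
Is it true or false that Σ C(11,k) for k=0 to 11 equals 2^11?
True

Reasoning: Binomial theorem: Σ C(11,k) = (1+1)^11 = 2^11 = 2,048; RHS 2^11 = 2,048.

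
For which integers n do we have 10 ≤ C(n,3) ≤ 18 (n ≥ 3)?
5
C(4,3)=4; C(5,3)=10; C(6,3)=20. So valid n = 5.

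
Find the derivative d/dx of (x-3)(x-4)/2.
(2x - 7)/2

d/dx[(x-3)(x-4)] = (x-4) + (x-3) = 2x - 7. Dividing by 2 gives (2x - 7)/2.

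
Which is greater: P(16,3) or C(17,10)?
C(17,10)

Explanation: P(16,3)=3,360, C(17,10)=19,448.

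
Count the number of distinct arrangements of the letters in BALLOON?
1,260

Working:
Word has 7 letters (B=1, A=1, L=2, O=2, N=1). Arrangements: 7!/Π(k!) = 1,260.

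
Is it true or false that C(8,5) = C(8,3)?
True

Working:
Symmetry C(n,k) = C(n,n-k): C(8,5) = 56 and C(8,3) = 56. Both sides agree, so the statement holds.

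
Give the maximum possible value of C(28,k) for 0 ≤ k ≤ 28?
40,116,600
Maximum at k = 14: C(28,14) = 40,116,600.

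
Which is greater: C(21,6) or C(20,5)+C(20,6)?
Equal

Reasoning: By Pascal's identity: C(21,6) = C(20,5)+C(20,6) = 54,264. Equal.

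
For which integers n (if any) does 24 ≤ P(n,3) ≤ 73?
P(3,3)=6; P(4,3)=24; P(5,3)=60; P(6,3)=120. So valid n = 4, 5.

Answer: 4, 5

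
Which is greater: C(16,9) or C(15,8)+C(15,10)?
C(16,9)=11,440; C(15,8)+C(15,10)=6,435+3,003=9,438.

Answer: C(16,9)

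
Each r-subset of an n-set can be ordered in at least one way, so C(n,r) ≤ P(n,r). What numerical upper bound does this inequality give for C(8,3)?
336

Working:
P(8,3) = 8·7·6 = 336, so C(8,3) ≤ 336. (The bound is loose by a factor of 3! = 6: C(8,3) = 336/6 = 56.)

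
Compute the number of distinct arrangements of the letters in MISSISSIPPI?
34,650

Word has 11 letters (M=1, I=4, S=4, P=2). Arrangements: 11!/Π(k!) = 34,650.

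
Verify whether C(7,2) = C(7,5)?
True

Reasoning: Symmetry C(n,k) = C(n,n-k): C(7,2) = 21 and C(7,5) = 21. Both sides agree, so the statement holds.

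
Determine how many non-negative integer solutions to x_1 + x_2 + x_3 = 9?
55

C(9+3-1, 3-1) = 55.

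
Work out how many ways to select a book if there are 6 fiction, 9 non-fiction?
15
By the addition principle: 6 + 9 = 15.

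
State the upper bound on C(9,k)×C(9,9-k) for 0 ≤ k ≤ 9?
C(9,k)·C(9,9-k) = C(9,k)², maximised at the centre k = 4: C(9,4)² = 15,876.
Final answer: 15,876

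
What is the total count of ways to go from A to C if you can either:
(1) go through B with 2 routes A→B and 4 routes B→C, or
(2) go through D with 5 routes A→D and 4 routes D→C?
28

Route via B: 2×4=8. Route via D: 5×4=20. Total: 28.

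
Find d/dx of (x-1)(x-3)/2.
(2x - 4)/2
d/dx[(x-1)(x-3)] = (x-3) + (x-1) = 2x - 4. Dividing by 2 gives (2x - 4)/2.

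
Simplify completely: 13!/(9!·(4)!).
715
This is C(13,9) = 715.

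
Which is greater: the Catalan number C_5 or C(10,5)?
C_5 = C(10,5)/(5+1) = 252/6 = 42; C(10,5) = 252.
Final answer: C(10,5)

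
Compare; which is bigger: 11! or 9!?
11!

Solution: 11!=39,916,800, 9!=362,880. 11! > 9!.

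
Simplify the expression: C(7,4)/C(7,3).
C(n,k+1)/C(n,k) = (n−k)/(k+1). Here (7−3)/(3+1) = 4/4 = 1.
Final answer: 1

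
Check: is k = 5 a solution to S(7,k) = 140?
Yes

S(7,5) = 5·S(6,5) + S(6,4) = 5·15 + 65 = 140, which equals 140.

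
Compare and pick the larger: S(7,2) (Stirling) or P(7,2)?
S(7,2)

Working:
S(7,2) = 2·S(6,2) + S(6,1) = 2·31 + 1 = 63; P(7,2) = 42.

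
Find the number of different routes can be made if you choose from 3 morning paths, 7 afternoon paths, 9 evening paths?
By the multiplication principle: 3 × 7 × 9 = 189.
Final answer: 189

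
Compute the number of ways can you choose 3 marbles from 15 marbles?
C(15,3) = 15! / (3! × (15-3)!)
         = 15! / (3! × 12!)
         = 455
Final answer: 455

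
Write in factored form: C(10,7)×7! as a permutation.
P(10,7)

C(10,7)×7! = [10!/(7!(3)!)]×7! = 10!/(3)! = P(10,7) = 604,800.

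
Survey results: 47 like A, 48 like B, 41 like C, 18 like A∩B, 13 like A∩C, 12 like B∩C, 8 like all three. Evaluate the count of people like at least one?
101

Solution: |A∪B∪C| = 47+48+41-18-13-12+8 = 101.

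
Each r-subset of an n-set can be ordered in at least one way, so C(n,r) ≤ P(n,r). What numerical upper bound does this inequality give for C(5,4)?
120
P(5,4) = 5·4·3·2 = 120, so C(5,4) ≤ 120. (The bound is loose by a factor of 4! = 24: C(5,4) = 120/24 = 5.)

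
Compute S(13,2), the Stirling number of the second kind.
4,095
Using the Stirling recurrence: S(n,k) = k·S(n-1,k) + S(n-1,k-1)
S(13,2) = 2·S(12,2) + S(12,1)
         = 2·2047 + 1
         = 4094 + 1
         = 4,095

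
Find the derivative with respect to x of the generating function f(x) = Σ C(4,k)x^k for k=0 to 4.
Σ k·C(4,k)x^(k-1) for k=1 to 4
Term-by-term differentiation gives Σ k·C(4,k)x^{k-1} for k=1 to 4.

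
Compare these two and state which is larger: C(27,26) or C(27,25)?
C(27,25)
C(27,26)=27, C(27,25)=351.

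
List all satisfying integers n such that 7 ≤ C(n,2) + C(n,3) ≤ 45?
4, 5, 6

Working:
C(3,2)+C(3,3)=4; C(4,2)+C(4,3)=10; C(5,2)+C(5,3)=20; C(6,2)+C(6,3)=35; C(7,2)+C(7,3)=56. So valid n = 4, 5, 6.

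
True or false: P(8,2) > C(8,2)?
P(8,2) = 56 and C(8,2) = 28; P(n,r) = r! × C(n,r) so P > C whenever r ≥ 2.
Final answer: True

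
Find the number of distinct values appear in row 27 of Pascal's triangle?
14

Solution: Row 27 has entries C(27,0)..C(27,27); by symmetry C(27,k)=C(27,27-k), giving 14 distinct values.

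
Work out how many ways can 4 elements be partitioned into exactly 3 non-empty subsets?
6

Explanation: This equals S(4,3), the Stirling number of the 2nd kind.
Using the Stirling recurrence: S(n,k) = k·S(n-1,k) + S(n-1,k-1)
S(4,3) = 3·S(3,3) + S(3,2)
         = 3·1 + 3
         = 3 + 3
         = 6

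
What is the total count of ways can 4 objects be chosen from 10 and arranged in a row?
5,040

P(10,4) = 10!/(10-4)! = 5,040.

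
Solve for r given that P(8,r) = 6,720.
5

Reasoning: P(8,r) = 8·7·…·(8−r+1), a product of r factors. Multiplying down from 8: 8 = 8; 8·7 = 56; 8·7·6 = 336; 8·7·6·5 = 1,680; 8·7·6·5·4 = 6,720 ✓ (5 factors). So r = 5.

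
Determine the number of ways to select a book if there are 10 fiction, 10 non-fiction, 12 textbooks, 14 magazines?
46

Explanation: By the addition principle: 10 + 10 + 12 + 14 = 46.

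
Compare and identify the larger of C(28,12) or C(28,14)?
C(28,14)

Working:
C(28,12)=30,421,755, C(28,14)=40,116,600.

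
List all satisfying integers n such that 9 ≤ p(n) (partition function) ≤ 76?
6, 7, 8, 9, 10, 11

Solution: Tabulating p(n) via p(n) = p(n−1) + p(n−2) − p(n−5) − p(n−7) + …: p(5)=7; p(6)=11; p(7)=15; p(8)=22; p(9)=30; p(10)=42; p(11)=56; p(12)=77. So valid n = 6, 7, 8, 9, 10, 11.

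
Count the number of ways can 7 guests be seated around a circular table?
Circular arrangements: (7-1)! = 720.
Final answer: 720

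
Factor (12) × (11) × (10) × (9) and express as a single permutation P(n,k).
Product of 4 consecutive descending integers starting at 12: P(12,4) = 12!/8! = 11,880.
Final answer: P(12,4) = 12!/(8)!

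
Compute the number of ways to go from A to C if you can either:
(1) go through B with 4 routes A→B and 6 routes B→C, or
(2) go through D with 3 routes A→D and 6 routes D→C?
42

Route via B: 4×6=24. Route via D: 3×6=18. Total: 42.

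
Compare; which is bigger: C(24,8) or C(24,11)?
C(24,11)

Explanation: C(24,8)=735,471, C(24,11)=2,496,144.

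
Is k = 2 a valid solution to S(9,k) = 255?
S(9,2) = 2·S(8,2) + S(8,1) = 2·127 + 1 = 255, which equals 255.

Answer: Yes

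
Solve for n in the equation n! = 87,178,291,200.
14

Explanation: n! is strictly increasing. 12! = 479,001,600, 13! = 6,227,020,800, 14! = 87,178,291,200 ✓. So n = 14.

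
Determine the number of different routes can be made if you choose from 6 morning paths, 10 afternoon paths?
60

Solution: By the multiplication principle: 6 × 10 = 60.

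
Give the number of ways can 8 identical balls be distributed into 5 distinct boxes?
C(8+5-1, 5-1) = C(12, 4) = 495.

Answer: 495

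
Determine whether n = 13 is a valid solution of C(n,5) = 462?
No

Solution: C(13,5) = 13·12·11·10·9/5! = 154,440/120 = 1,287, which does not equal 462.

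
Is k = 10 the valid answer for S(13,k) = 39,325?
Yes

S(13,10) = 10·S(12,10) + S(12,9) = 10·1,705 + 22,275 = 39,325, which equals 39,325.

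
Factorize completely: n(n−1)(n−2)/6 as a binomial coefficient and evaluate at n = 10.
C(n,3); C(10,3) = 120

Explanation: n(n−1)(n−2)/6 = n!/(3!(n−3)!) = C(n,3). At n = 10: C(10,3) = 120.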